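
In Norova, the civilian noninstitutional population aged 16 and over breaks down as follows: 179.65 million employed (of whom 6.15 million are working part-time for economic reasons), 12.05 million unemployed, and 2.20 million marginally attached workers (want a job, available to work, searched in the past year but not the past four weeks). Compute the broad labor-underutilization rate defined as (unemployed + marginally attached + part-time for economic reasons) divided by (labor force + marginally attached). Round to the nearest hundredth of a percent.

Broad underutilization rate ≈ 10.52%.

Labor force = 179.65 + 12.05 = 191.70 million.
Numerator = 12.05 + 2.20 + 6.15 = 20.40 million.
Denominator = 191.70 + 2.20 = 193.90 million.
Broad rate = 20.40 / 193.90 = 10.52%.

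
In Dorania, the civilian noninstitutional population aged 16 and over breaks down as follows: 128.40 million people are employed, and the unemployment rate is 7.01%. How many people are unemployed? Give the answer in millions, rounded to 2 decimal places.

Let U be the number unemployed. The labor force is E + U, and U/(E+U) = 0.0701.
So U = 0.0701 × 128.40 / (1 − 0.0701) = 9.0008 / 0.9299 ≈ 9.68 million.

About 9.68 million are unemployed.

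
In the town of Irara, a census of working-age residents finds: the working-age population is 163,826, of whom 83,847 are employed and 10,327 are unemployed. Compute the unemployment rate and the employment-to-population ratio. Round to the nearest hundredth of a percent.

Labor force = employed + unemployed = 83,847 + 10,327 = 94,174.
Unemployment rate = 10,327 / 94,174 = 10.97%.
Employment-population ratio = 83,847 / 163,826 = 51.18%.

Unemployment rate ≈ 10.97%; employment-population ratio ≈ 51.18%.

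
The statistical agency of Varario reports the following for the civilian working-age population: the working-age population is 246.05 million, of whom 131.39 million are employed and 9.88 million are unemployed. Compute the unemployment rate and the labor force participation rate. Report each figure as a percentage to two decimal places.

Unemployment rate ≈ 6.99%; labor force participation rate ≈ 57.42%.

Labor force = employed + unemployed = 131.39 + 9.88 = 141.27 million.
Unemployment rate = 9.88 / 141.27 = 6.99%.
Labor force participation rate = 141.27 / 246.05 = 57.42%.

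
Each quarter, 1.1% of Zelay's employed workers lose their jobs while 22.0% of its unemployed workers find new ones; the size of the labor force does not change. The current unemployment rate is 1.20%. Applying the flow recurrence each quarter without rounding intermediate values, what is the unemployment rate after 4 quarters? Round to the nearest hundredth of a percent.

With a fixed labor force, u_{t+1} = u_t + s·(1−u_t) − f·u_t = u_t·(1−s−f) + s.
Here 1−s−f = 0.769 and s = 0.011.
u_1 = 0.012000 × 0.769 + 0.011 = 0.020228.
u_2 = 0.020228 × 0.769 + 0.011 = 0.026555.
u_3 = 0.026555 × 0.769 + 0.011 = 0.031421.
u_4 = 0.031421 × 0.769 + 0.011 = 0.035163.

Unemployment rate after four quarters ≈ 3.52%.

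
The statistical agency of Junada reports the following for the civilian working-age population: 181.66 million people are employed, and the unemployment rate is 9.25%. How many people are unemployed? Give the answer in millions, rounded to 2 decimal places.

Let U be the number unemployed. The labor force is E + U, and U/(E+U) = 0.0925.
So U = 0.0925 × 181.66 / (1 − 0.0925) = 16.8035 / 0.9075 ≈ 18.52 million.

About 18.52 million are unemployed.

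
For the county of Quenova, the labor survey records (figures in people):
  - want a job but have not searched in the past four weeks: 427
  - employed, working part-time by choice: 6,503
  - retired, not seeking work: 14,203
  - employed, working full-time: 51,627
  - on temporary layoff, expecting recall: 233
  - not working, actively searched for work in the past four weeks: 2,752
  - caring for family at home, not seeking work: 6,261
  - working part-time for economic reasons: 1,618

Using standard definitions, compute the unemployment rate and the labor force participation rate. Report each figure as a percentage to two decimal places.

Unemployment rate ≈ 4.76%; labor force participation rate ≈ 75.02%.

Employed = 6,503 + 51,627 + 1,618 = 59,748 (anyone who worked, including part-time for economic reasons, counts as employed).
Unemployed = 233 + 2,752 = 2,985 (jobless and actively searching, or on temporary layoff).
Labor force = 59,748 + 2,985 = 62,733.
Not in labor force = 427 + 14,203 + 6,261 = 20,891 (those not working and not actively searching are outside the labor force — including those who want a job but have given up searching).
Civilian working-age population = 62,733 + 20,891 = 83,624.
Unemployment rate = 2,985 / 62,733 = 4.76%.
Labor force participation rate = 62,733 / 83,624 = 75.02%.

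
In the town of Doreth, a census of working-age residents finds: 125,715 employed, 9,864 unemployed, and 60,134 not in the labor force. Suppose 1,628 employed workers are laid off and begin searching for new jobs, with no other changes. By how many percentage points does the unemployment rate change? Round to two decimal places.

The unemployment rate changes by +1.20 percentage points.

Initially, labor force = 125,715 + 9,864 = 135,579, so u = 9,864/135,579 = 7.28%.
After the change, employed falls and unemployed rises by 1,628; labor force unchanged → E = 124,087, U = 11,492, labor force = 135,579.
New unemployment rate = 11,492 / 135,579 = 8.48%.
Change = 8.48% − 7.28% = +1.20 percentage points.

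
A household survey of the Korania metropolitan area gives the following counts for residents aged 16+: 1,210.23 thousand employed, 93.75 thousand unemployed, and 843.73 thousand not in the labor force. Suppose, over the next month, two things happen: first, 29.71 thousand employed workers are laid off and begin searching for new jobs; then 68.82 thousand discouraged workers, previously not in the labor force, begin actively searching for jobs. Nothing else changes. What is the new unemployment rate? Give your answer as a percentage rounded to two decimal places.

New unemployment rate ≈ 14.01%.

Initially, labor force = 1,210.23 + 93.75 = 1,303.98 thousand, so u = 93.75/1,303.98 = 7.19%.
After the first change, employed falls and unemployed rises by 29.71; labor force unchanged → E = 1,180.52, U = 123.46, labor force = 1,303.98 thousand.
After the second change, unemployed and labor force both rise by 68.82 → E = 1,180.52, U = 192.28, labor force = 1,372.80 thousand.
New unemployment rate = 192.28 / 1,372.80 = 14.01%.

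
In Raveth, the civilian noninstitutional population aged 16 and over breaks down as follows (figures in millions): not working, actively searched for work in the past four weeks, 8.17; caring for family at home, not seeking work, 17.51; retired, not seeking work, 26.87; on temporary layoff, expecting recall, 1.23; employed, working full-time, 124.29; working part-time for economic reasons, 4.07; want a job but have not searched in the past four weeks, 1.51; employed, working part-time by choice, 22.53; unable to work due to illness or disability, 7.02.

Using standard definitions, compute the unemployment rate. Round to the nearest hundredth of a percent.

Employed = 124.29 + 4.07 + 22.53 = 150.89 million (anyone who worked, including part-time for economic reasons, counts as employed).
Unemployed = 8.17 + 1.23 = 9.40 million (jobless and actively searching, or on temporary layoff).
Labor force = 150.89 + 9.40 = 160.29 million.
Unemployment rate = 9.40 / 160.29 = 5.86%.

Unemployment rate ≈ 5.86%.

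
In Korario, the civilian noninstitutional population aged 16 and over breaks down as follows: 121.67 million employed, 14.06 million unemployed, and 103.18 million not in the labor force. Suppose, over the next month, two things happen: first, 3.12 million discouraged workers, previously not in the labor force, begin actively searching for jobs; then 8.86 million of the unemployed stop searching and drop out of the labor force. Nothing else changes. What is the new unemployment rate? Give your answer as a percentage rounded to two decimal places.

New unemployment rate ≈ 6.40%.

Initially, labor force = 121.67 + 14.06 = 135.73 million, so u = 14.06/135.73 = 10.36%.
After the first change, unemployed and labor force both rise by 3.12 → E = 121.67, U = 17.18, labor force = 138.85 million.
After the second change, unemployed and labor force both fall by 8.86 → E = 121.67, U = 8.32, labor force = 129.99 million.
New unemployment rate = 8.32 / 129.99 = 6.40%.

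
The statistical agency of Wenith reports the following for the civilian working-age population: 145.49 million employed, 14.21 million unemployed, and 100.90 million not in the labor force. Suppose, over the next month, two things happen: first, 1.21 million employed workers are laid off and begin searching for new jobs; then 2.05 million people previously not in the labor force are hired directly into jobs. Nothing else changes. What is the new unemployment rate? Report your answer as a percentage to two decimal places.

New unemployment rate ≈ 9.53%.

Initially, labor force = 145.49 + 14.21 = 159.70 million, so u = 14.21/159.70 = 8.90%.
After the first change, employed falls and unemployed rises by 1.21; labor force unchanged → E = 144.28, U = 15.42, labor force = 159.70 million.
After the second change, employed and labor force both rise by 2.05; unemployed unchanged → E = 146.33, U = 15.42, labor force = 161.75 million.
New unemployment rate = 15.42 / 161.75 = 9.53%.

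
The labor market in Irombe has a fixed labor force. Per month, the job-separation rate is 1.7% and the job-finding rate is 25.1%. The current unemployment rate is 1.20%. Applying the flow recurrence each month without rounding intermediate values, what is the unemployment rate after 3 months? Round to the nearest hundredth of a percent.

Unemployment rate after three months ≈ 4.33%.

With a fixed labor force, u_{t+1} = u_t + s·(1−u_t) − f·u_t = u_t·(1−s−f) + s.
Here 1−s−f = 0.732 and s = 0.017.
u_1 = 0.012000 × 0.732 + 0.017 = 0.025784.
u_2 = 0.025784 × 0.732 + 0.017 = 0.035874.
u_3 = 0.035874 × 0.732 + 0.017 = 0.043260.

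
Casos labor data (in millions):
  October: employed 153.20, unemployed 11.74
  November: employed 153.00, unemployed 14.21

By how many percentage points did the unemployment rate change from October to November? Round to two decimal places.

October: labor force = 153.20 + 11.74 = 164.94; u = 11.74/164.94 = 7.12%.
November: labor force = 153.00 + 14.21 = 167.21; u = 14.21/167.21 = 8.50%.
Change = 8.50% − 7.12% = +1.38 pp.

The unemployment rate changed by +1.38 percentage points.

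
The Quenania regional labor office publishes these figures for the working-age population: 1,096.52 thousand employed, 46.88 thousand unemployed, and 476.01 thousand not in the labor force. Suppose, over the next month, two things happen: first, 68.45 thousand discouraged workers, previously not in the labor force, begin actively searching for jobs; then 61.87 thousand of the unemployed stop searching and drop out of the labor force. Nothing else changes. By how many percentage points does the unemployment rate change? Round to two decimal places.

The unemployment rate changes by +0.55 percentage points.

Initially, labor force = 1,096.52 + 46.88 = 1,143.40 thousand, so u = 46.88/1,143.40 = 4.10%.
After the first change, unemployed and labor force both rise by 68.45 → E = 1,096.52, U = 115.33, labor force = 1,211.85 thousand.
After the second change, unemployed and labor force both fall by 61.87 → E = 1,096.52, U = 53.46, labor force = 1,149.98 thousand.
New unemployment rate = 53.46 / 1,149.98 = 4.65%.
Change = 4.65% − 4.10% = +0.55 percentage points.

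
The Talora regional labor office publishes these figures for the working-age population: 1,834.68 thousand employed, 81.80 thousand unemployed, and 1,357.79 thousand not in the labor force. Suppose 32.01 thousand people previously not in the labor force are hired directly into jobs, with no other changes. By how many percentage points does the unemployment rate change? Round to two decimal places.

The unemployment rate changes by −0.07 percentage points.

Initially, labor force = 1,834.68 + 81.80 = 1,916.48 thousand, so u = 81.80/1,916.48 = 4.27%.
After the change, employed and labor force both rise by 32.01; unemployed unchanged → E = 1,866.69, U = 81.80, labor force = 1,948.49 thousand.
New unemployment rate = 81.80 / 1,948.49 = 4.20%.
Change = 4.20% − 4.27% = −0.07 percentage points.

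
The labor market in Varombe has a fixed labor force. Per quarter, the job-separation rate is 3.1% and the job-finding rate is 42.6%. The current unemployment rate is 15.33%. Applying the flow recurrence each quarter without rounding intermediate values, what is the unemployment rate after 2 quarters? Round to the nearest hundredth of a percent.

Unemployment rate after two quarters ≈ 9.30%.

With a fixed labor force, u_{t+1} = u_t + s·(1−u_t) − f·u_t = u_t·(1−s−f) + s.
Here 1−s−f = 0.543 and s = 0.031.
u_1 = 0.153300 × 0.543 + 0.031 = 0.114242.
u_2 = 0.114242 × 0.543 + 0.031 = 0.093033.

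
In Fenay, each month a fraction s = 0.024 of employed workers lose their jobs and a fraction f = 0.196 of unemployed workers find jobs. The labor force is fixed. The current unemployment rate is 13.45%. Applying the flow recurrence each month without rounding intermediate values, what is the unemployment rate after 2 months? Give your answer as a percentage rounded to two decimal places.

With a fixed labor force, u_{t+1} = u_t + s·(1−u_t) − f·u_t = u_t·(1−s−f) + s.
Here 1−s−f = 0.780 and s = 0.024.
u_1 = 0.134500 × 0.780 + 0.024 = 0.128910.
u_2 = 0.128910 × 0.780 + 0.024 = 0.124550.

Unemployment rate after two months ≈ 12.45%.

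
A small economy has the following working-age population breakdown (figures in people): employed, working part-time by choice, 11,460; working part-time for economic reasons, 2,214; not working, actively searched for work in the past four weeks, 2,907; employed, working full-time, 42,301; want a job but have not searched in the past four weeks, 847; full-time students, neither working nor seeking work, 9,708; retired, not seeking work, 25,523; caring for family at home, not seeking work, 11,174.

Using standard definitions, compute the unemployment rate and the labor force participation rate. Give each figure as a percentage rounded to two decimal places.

Employed = 11,460 + 2,214 + 42,301 = 55,975 (anyone who worked, including part-time for economic reasons, counts as employed).
Unemployed = 2,907.
Labor force = 55,975 + 2,907 = 58,882.
Not in labor force = 847 + 9,708 + 25,523 + 11,174 = 47,252 (those not working and not actively searching are outside the labor force — including those who want a job but have given up searching).
Civilian working-age population = 58,882 + 47,252 = 106,134.
Unemployment rate = 2,907 / 58,882 = 4.94%.
Labor force participation rate = 58,882 / 106,134 = 55.48%.

Unemployment rate ≈ 4.94%; labor force participation rate ≈ 55.48%.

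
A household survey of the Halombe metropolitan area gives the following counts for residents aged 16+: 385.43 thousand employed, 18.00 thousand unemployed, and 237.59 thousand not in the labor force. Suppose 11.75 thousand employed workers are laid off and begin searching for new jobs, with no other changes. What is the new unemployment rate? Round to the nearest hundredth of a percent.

Initially, labor force = 385.43 + 18.00 = 403.43 thousand, so u = 18.00/403.43 = 4.46%.
After the change, employed falls and unemployed rises by 11.75; labor force unchanged → E = 373.68, U = 29.75, labor force = 403.43 thousand.
New unemployment rate = 29.75 / 403.43 = 7.37%.

New unemployment rate ≈ 7.37%.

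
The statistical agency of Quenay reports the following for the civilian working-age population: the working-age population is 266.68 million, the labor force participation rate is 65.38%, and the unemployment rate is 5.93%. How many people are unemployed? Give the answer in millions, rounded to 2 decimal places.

Labor force = 0.6538 × 266.68 = 174.36 million.
Unemployed = 0.0593 × 174.36 ≈ 10.34 million.

About 10.34 million are unemployed.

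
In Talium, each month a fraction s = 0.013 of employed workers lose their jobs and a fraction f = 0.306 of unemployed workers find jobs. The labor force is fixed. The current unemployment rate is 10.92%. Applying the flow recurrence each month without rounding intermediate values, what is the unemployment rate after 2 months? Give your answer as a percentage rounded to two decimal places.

Unemployment rate after two months ≈ 7.25%.

With a fixed labor force, u_{t+1} = u_t + s·(1−u_t) − f·u_t = u_t·(1−s−f) + s.
Here 1−s−f = 0.681 and s = 0.013.
u_1 = 0.109200 × 0.681 + 0.013 = 0.087365.
u_2 = 0.087365 × 0.681 + 0.013 = 0.072496.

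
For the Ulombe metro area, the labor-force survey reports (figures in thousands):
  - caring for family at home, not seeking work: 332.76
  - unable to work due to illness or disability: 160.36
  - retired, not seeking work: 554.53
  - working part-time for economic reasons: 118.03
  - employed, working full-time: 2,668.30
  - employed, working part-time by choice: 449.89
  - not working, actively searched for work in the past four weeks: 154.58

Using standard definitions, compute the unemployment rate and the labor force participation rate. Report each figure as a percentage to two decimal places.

Employed = 118.03 + 2,668.30 + 449.89 = 3,236.22 thousand (anyone who worked, including part-time for economic reasons, counts as employed).
Unemployed = 154.58 thousand.
Labor force = 3,236.22 + 154.58 = 3,390.80 thousand.
Not in labor force = 332.76 + 160.36 + 554.53 = 1,047.65 thousand (those not working and not actively searching are outside the labor force).
Civilian working-age population = 3,390.80 + 1,047.65 = 4,438.45 thousand.
Unemployment rate = 154.58 / 3,390.80 = 4.56%.
Labor force participation rate = 3,390.80 / 4,438.45 = 76.40%.

Unemployment rate ≈ 4.56%; labor force participation rate ≈ 76.40%.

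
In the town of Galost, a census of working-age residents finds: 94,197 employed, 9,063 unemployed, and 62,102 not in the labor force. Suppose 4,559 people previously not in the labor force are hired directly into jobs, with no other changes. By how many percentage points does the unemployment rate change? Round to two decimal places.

Initially, labor force = 94,197 + 9,063 = 103,260, so u = 9,063/103,260 = 8.78%.
After the change, employed and labor force both rise by 4,559; unemployed unchanged → E = 98,756, U = 9,063, labor force = 107,819.
New unemployment rate = 9,063 / 107,819 = 8.41%.
Change = 8.41% − 8.78% = −0.37 percentage points.

The unemployment rate changes by −0.37 percentage points.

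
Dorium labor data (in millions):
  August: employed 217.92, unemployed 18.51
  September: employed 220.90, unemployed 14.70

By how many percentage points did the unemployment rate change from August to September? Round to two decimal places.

The unemployment rate changed by −1.59 percentage points.

August: labor force = 217.92 + 18.51 = 236.43; u = 18.51/236.43 = 7.83%.
September: labor force = 220.90 + 14.70 = 235.60; u = 14.70/235.60 = 6.24%.
Change = 6.24% − 7.83% = −1.59 pp.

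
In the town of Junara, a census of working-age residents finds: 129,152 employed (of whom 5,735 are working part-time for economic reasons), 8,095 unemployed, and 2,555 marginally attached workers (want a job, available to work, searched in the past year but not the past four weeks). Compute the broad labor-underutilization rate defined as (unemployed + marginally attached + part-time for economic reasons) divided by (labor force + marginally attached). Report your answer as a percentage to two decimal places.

Broad underutilization rate ≈ 11.72%.

Labor force = 129,152 + 8,095 = 137,247.
Numerator = 8,095 + 2,555 + 5,735 = 16,385.
Denominator = 137,247 + 2,555 = 139,802.
Broad rate = 16,385 / 139,802 = 11.72%.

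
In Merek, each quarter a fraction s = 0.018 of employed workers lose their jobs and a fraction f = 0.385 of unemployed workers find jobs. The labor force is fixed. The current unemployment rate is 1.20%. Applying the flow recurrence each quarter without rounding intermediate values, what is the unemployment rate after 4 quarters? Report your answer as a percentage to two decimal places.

With a fixed labor force, u_{t+1} = u_t + s·(1−u_t) − f·u_t = u_t·(1−s−f) + s.
Here 1−s−f = 0.597 and s = 0.018.
u_1 = 0.012000 × 0.597 + 0.018 = 0.025164.
u_2 = 0.025164 × 0.597 + 0.018 = 0.033023.
u_3 = 0.033023 × 0.597 + 0.018 = 0.037715.
u_4 = 0.037715 × 0.597 + 0.018 = 0.040516.

Unemployment rate after four quarters ≈ 4.05%.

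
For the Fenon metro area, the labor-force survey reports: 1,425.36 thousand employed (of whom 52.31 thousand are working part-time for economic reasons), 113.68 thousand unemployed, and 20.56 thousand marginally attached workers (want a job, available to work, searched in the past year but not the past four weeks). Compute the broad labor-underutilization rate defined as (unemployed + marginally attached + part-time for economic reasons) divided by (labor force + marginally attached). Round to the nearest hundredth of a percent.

Broad underutilization rate ≈ 11.96%.

Labor force = 1,425.36 + 113.68 = 1,539.04 thousand.
Numerator = 113.68 + 20.56 + 52.31 = 186.55 thousand.
Denominator = 1,539.04 + 20.56 = 1,559.60 thousand.
Broad rate = 186.55 / 1,559.60 = 11.96%.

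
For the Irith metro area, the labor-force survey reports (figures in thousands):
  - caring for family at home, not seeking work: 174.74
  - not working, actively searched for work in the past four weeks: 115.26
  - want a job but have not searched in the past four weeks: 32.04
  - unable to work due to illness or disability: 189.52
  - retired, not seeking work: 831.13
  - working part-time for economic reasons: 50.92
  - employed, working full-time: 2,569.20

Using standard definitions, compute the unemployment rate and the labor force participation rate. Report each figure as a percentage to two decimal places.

Unemployment rate ≈ 4.21%; labor force participation rate ≈ 69.03%.

Employed = 50.92 + 2,569.20 = 2,620.12 thousand (anyone who worked, including part-time for economic reasons, counts as employed).
Unemployed = 115.26 thousand.
Labor force = 2,620.12 + 115.26 = 2,735.38 thousand.
Not in labor force = 174.74 + 32.04 + 189.52 + 831.13 = 1,227.43 thousand (those not working and not actively searching are outside the labor force — including those who want a job but have given up searching).
Civilian working-age population = 2,735.38 + 1,227.43 = 3,962.81 thousand.
Unemployment rate = 115.26 / 2,735.38 = 4.21%.
Labor force participation rate = 2,735.38 / 3,962.81 = 69.03%.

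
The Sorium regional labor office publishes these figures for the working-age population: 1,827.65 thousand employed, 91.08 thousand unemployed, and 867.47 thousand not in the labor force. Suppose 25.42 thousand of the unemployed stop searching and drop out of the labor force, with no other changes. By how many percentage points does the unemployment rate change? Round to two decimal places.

The unemployment rate changes by −1.28 percentage points.

Initially, labor force = 1,827.65 + 91.08 = 1,918.73 thousand, so u = 91.08/1,918.73 = 4.75%.
After the change, unemployed and labor force both fall by 25.42 → E = 1,827.65, U = 65.66, labor force = 1,893.31 thousand.
New unemployment rate = 65.66 / 1,893.31 = 3.47%.
Change = 3.47% − 4.75% = −1.28 percentage points.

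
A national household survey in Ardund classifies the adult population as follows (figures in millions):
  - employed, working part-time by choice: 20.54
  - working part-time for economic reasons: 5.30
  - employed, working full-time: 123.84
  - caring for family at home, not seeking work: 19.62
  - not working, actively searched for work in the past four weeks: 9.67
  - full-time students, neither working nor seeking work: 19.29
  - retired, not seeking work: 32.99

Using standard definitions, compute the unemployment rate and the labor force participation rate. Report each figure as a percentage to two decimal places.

Employed = 20.54 + 5.30 + 123.84 = 149.68 million (anyone who worked, including part-time for economic reasons, counts as employed).
Unemployed = 9.67 million.
Labor force = 149.68 + 9.67 = 159.35 million.
Not in labor force = 19.62 + 19.29 + 32.99 = 71.90 million (those not working and not actively searching are outside the labor force).
Civilian working-age population = 159.35 + 71.90 = 231.25 million.
Unemployment rate = 9.67 / 159.35 = 6.07%.
Labor force participation rate = 159.35 / 231.25 = 68.91%.

Unemployment rate ≈ 6.07%; labor force participation rate ≈ 68.91%.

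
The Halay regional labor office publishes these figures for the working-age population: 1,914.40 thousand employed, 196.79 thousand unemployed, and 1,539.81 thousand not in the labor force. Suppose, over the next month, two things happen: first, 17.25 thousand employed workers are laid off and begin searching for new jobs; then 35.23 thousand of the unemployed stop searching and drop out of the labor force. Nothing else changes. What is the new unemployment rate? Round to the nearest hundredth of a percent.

Initially, labor force = 1,914.40 + 196.79 = 2,111.19 thousand, so u = 196.79/2,111.19 = 9.32%.
After the first change, employed falls and unemployed rises by 17.25; labor force unchanged → E = 1,897.15, U = 214.04, labor force = 2,111.19 thousand.
After the second change, unemployed and labor force both fall by 35.23 → E = 1,897.15, U = 178.81, labor force = 2,075.96 thousand.
New unemployment rate = 178.81 / 2,075.96 = 8.61%.

New unemployment rate ≈ 8.61%.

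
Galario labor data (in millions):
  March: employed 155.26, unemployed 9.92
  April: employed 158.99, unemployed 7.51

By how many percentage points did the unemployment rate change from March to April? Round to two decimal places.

The unemployment rate changed by −1.50 percentage points.

March: labor force = 155.26 + 9.92 = 165.18; u = 9.92/165.18 = 6.01%.
April: labor force = 158.99 + 7.51 = 166.50; u = 7.51/166.50 = 4.51%.
Change = 4.51% − 6.01% = −1.50 pp.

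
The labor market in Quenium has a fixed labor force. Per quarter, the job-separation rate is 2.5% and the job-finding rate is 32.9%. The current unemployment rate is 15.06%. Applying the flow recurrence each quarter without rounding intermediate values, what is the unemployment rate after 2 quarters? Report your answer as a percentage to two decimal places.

Unemployment rate after two quarters ≈ 10.40%.

With a fixed labor force, u_{t+1} = u_t + s·(1−u_t) − f·u_t = u_t·(1−s−f) + s.
Here 1−s−f = 0.646 and s = 0.025.
u_1 = 0.150600 × 0.646 + 0.025 = 0.122288.
u_2 = 0.122288 × 0.646 + 0.025 = 0.103998.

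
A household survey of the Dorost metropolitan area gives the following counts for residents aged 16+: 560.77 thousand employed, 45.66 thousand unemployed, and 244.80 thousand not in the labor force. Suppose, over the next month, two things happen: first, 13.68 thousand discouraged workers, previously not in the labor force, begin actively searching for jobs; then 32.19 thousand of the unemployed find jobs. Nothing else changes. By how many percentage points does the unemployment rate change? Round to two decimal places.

The unemployment rate changes by −3.15 percentage points.

Initially, labor force = 560.77 + 45.66 = 606.43 thousand, so u = 45.66/606.43 = 7.53%.
After the first change, unemployed and labor force both rise by 13.68 → E = 560.77, U = 59.34, labor force = 620.11 thousand.
After the second change, unemployed falls and employed rises by 32.19; labor force unchanged → E = 592.96, U = 27.15, labor force = 620.11 thousand.
New unemployment rate = 27.15 / 620.11 = 4.38%.
Change = 4.38% − 7.53% = −3.15 percentage points.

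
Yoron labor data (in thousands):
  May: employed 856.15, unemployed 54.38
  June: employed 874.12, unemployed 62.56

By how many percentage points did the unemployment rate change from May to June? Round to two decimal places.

The unemployment rate changed by +0.71 percentage points.

May: labor force = 856.15 + 54.38 = 910.53; u = 54.38/910.53 = 5.97%.
June: labor force = 874.12 + 62.56 = 936.68; u = 62.56/936.68 = 6.68%.
Change = 6.68% − 5.97% = +0.71 pp.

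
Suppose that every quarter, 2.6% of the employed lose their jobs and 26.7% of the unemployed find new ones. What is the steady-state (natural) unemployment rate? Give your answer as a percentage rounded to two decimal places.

At steady state the flows balance: s·E = f·U, so U/(E+U) = s/(s+f).
u* = 2.6 / (2.6 + 26.7) = 2.6 / 29.30 = 8.87%.

Steady-state unemployment rate ≈ 8.87%.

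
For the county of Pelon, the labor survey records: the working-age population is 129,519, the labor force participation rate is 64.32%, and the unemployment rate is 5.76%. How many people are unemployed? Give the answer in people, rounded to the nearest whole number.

Labor force = 0.6432 × 129,519 = 83,307.
Unemployed = 0.0576 × 83,307 ≈ 4,798.

About 4,798 are unemployed.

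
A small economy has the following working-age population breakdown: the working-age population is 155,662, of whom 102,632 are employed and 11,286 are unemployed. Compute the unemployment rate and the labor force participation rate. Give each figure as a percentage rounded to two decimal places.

Labor force = employed + unemployed = 102,632 + 11,286 = 113,918.
Unemployment rate = 11,286 / 113,918 = 9.91%.
Labor force participation rate = 113,918 / 155,662 = 73.18%.

Unemployment rate ≈ 9.91%; labor force participation rate ≈ 73.18%.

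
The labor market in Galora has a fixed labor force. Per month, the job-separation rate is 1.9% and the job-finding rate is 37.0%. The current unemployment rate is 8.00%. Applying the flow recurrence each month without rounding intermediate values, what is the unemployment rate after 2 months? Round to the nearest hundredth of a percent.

With a fixed labor force, u_{t+1} = u_t + s·(1−u_t) − f·u_t = u_t·(1−s−f) + s.
Here 1−s−f = 0.611 and s = 0.019.
u_1 = 0.080000 × 0.611 + 0.019 = 0.067880.
u_2 = 0.067880 × 0.611 + 0.019 = 0.060475.

Unemployment rate after two months ≈ 6.05%.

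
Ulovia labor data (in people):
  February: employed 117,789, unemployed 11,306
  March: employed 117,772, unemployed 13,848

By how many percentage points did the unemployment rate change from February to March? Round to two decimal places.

The unemployment rate changed by +1.76 percentage points.

February: labor force = 117,789 + 11,306 = 129,095; u = 11,306/129,095 = 8.76%.
March: labor force = 117,772 + 13,848 = 131,620; u = 13,848/131,620 = 10.52%.
Change = 10.52% − 8.76% = +1.76 pp.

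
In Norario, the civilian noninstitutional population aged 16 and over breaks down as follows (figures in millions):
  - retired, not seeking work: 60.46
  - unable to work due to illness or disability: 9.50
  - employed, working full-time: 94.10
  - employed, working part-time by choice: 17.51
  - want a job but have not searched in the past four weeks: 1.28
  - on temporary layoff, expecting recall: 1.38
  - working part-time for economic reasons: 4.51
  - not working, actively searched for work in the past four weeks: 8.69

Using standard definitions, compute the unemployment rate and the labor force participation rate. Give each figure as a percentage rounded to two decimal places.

Employed = 94.10 + 17.51 + 4.51 = 116.12 million (anyone who worked, including part-time for economic reasons, counts as employed).
Unemployed = 1.38 + 8.69 = 10.07 million (jobless and actively searching, or on temporary layoff).
Labor force = 116.12 + 10.07 = 126.19 million.
Not in labor force = 60.46 + 9.50 + 1.28 = 71.24 million (those not working and not actively searching are outside the labor force — including those who want a job but have given up searching).
Civilian working-age population = 126.19 + 71.24 = 197.43 million.
Unemployment rate = 10.07 / 126.19 = 7.98%.
Labor force participation rate = 126.19 / 197.43 = 63.92%.

Unemployment rate ≈ 7.98%; labor force participation rate ≈ 63.92%.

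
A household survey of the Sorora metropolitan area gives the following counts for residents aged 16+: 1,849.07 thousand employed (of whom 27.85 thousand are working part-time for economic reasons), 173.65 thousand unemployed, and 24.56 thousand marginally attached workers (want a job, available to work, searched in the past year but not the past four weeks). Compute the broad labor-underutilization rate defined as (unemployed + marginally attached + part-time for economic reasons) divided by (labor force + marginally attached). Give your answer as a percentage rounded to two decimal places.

Broad underutilization rate ≈ 11.04%.

Labor force = 1,849.07 + 173.65 = 2,022.72 thousand.
Numerator = 173.65 + 24.56 + 27.85 = 226.06 thousand.
Denominator = 2,022.72 + 24.56 = 2,047.28 thousand.
Broad rate = 226.06 / 2,047.28 = 11.04%.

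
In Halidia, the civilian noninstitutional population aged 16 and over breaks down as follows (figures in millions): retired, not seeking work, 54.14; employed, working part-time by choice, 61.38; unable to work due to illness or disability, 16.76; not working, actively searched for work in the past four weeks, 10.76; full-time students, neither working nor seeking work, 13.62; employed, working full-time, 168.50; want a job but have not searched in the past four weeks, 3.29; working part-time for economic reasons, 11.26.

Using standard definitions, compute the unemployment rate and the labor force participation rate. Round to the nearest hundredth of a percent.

Employed = 61.38 + 168.50 + 11.26 = 241.14 million (anyone who worked, including part-time for economic reasons, counts as employed).
Unemployed = 10.76 million.
Labor force = 241.14 + 10.76 = 251.90 million.
Not in labor force = 54.14 + 16.76 + 13.62 + 3.29 = 87.81 million (those not working and not actively searching are outside the labor force — including those who want a job but have given up searching).
Civilian working-age population = 251.90 + 87.81 = 339.71 million.
Unemployment rate = 10.76 / 251.90 = 4.27%.
Labor force participation rate = 251.90 / 339.71 = 74.15%.

Unemployment rate ≈ 4.27%; labor force participation rate ≈ 74.15%.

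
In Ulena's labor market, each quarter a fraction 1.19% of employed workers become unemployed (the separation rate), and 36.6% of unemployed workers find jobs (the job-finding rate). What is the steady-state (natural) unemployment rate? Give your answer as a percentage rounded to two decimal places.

Steady-state unemployment rate ≈ 3.15%.

At steady state the flows balance: s·E = f·U, so U/(E+U) = s/(s+f).
u* = 1.19 / (1.19 + 36.6) = 1.19 / 37.79 = 3.15%.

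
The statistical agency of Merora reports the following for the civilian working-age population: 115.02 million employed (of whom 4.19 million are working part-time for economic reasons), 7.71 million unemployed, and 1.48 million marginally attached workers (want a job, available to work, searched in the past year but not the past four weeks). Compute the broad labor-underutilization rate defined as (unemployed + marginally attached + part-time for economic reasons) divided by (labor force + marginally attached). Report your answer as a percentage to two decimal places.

Labor force = 115.02 + 7.71 = 122.73 million.
Numerator = 7.71 + 1.48 + 4.19 = 13.38 million.
Denominator = 122.73 + 1.48 = 124.21 million.
Broad rate = 13.38 / 124.21 = 10.77%.

Broad underutilization rate ≈ 10.77%.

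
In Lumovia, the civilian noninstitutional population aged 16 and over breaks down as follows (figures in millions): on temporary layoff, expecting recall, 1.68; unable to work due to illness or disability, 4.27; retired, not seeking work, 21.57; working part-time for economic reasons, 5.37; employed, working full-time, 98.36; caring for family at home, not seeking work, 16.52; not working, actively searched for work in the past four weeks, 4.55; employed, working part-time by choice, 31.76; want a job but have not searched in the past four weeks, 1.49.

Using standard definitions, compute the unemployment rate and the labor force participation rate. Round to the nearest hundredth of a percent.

Employed = 5.37 + 98.36 + 31.76 = 135.49 million (anyone who worked, including part-time for economic reasons, counts as employed).
Unemployed = 1.68 + 4.55 = 6.23 million (jobless and actively searching, or on temporary layoff).
Labor force = 135.49 + 6.23 = 141.72 million.
Not in labor force = 4.27 + 21.57 + 16.52 + 1.49 = 43.85 million (those not working and not actively searching are outside the labor force — including those who want a job but have given up searching).
Civilian working-age population = 141.72 + 43.85 = 185.57 million.
Unemployment rate = 6.23 / 141.72 = 4.40%.
Labor force participation rate = 141.72 / 185.57 = 76.37%.

Unemployment rate ≈ 4.40%; labor force participation rate ≈ 76.37%.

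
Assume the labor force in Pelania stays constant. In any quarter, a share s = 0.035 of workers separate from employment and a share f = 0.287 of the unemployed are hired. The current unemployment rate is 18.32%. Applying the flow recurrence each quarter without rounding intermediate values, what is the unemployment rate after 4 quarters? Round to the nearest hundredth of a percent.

With a fixed labor force, u_{t+1} = u_t + s·(1−u_t) − f·u_t = u_t·(1−s−f) + s.
Here 1−s−f = 0.678 and s = 0.035.
u_1 = 0.183200 × 0.678 + 0.035 = 0.159210.
u_2 = 0.159210 × 0.678 + 0.035 = 0.142944.
u_3 = 0.142944 × 0.678 + 0.035 = 0.131916.
u_4 = 0.131916 × 0.678 + 0.035 = 0.124439.

Unemployment rate after four quarters ≈ 12.44%.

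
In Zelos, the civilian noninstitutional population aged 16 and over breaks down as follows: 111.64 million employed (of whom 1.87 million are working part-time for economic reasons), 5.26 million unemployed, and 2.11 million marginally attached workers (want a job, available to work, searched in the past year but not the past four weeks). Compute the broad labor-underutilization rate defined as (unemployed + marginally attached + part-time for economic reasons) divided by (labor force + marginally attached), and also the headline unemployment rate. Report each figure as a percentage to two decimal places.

Broad underutilization rate ≈ 7.76%; headline unemployment rate ≈ 4.50%.

Labor force = 111.64 + 5.26 = 116.90 million.
Numerator = 5.26 + 2.11 + 1.87 = 9.24 million.
Denominator = 116.90 + 2.11 = 119.01 million.
Broad rate = 9.24 / 119.01 = 7.76%.
Headline unemployment rate = 5.26 / 116.90 = 4.50%.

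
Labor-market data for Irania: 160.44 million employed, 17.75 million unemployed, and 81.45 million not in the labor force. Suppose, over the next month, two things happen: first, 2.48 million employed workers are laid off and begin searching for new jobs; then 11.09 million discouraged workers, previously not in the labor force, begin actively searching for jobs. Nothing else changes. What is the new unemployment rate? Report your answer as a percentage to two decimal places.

New unemployment rate ≈ 16.55%.

Initially, labor force = 160.44 + 17.75 = 178.19 million, so u = 17.75/178.19 = 9.96%.
After the first change, employed falls and unemployed rises by 2.48; labor force unchanged → E = 157.96, U = 20.23, labor force = 178.19 million.
After the second change, unemployed and labor force both rise by 11.09 → E = 157.96, U = 31.32, labor force = 189.28 million.
New unemployment rate = 31.32 / 189.28 = 16.55%.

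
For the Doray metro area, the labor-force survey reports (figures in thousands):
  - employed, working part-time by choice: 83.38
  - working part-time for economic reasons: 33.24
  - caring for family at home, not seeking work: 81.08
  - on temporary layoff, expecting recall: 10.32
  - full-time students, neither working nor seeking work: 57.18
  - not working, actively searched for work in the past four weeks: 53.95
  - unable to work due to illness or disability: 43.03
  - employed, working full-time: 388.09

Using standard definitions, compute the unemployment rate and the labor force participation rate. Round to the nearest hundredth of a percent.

Employed = 83.38 + 33.24 + 388.09 = 504.71 thousand (anyone who worked, including part-time for economic reasons, counts as employed).
Unemployed = 10.32 + 53.95 = 64.27 thousand (jobless and actively searching, or on temporary layoff).
Labor force = 504.71 + 64.27 = 568.98 thousand.
Not in labor force = 81.08 + 57.18 + 43.03 = 181.29 thousand (those not working and not actively searching are outside the labor force).
Civilian working-age population = 568.98 + 181.29 = 750.27 thousand.
Unemployment rate = 64.27 / 568.98 = 11.30%.
Labor force participation rate = 568.98 / 750.27 = 75.84%.

Unemployment rate ≈ 11.30%; labor force participation rate ≈ 75.84%.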